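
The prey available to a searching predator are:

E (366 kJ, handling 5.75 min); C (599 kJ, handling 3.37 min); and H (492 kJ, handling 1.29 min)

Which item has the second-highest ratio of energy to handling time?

Profitability E/h (kJ/min): E = 366/5.75 = 63.7, C = 599/3.37 = 178, H = 492/1.29 = 381.
Ranked: H > C > E.

C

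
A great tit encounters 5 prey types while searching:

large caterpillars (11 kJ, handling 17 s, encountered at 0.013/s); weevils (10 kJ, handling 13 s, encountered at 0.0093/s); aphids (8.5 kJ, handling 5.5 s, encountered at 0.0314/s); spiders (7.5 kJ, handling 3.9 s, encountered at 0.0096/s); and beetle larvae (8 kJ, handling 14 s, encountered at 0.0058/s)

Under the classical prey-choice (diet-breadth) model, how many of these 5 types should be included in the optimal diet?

Rank by E/h (kJ/s): spiders 1.92, aphids 1.55, weevils 0.769, large caterpillars 0.647, beetle larvae 0.571. Include each in turn until the next type's E/h falls below the running intake rate.
Rate on top 1: 0.0694. aphids: 1.55 > 0.0694 → include.
Rate on top 2: 0.2801. weevils: 0.769 > 0.2801 → include.
Rate on top 3: 0.3245. large caterpillars: 0.647 > 0.3245 → include.
Rate on top 4: 0.3704. beetle larvae: 0.571 > 0.3704 → include.
Optimal diet: spiders, aphids, weevils, large caterpillars, beetle larvae — 5 of 5 types.

5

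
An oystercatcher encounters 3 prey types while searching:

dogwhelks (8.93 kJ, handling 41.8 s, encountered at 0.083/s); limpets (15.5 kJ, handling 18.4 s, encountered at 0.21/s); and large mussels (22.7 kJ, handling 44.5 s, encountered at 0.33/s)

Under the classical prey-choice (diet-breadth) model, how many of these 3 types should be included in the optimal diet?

Profitabilities (E/h, kJ/s): limpets 0.842, large mussels 0.51, dogwhelks 0.214. Add prey in this order while the next type's profitability exceeds the intake rate on those already taken.
Rate on top 1: 0.6692. large mussels: 0.51 < 0.6692 → exclude; stop.
Optimal diet: limpets — 1 of 3 types.

1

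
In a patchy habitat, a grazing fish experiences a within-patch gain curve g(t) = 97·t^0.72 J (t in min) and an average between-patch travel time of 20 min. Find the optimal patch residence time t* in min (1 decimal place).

Maximise g(t)/(T+t): set derivative to zero → g'(t)(T+t) = g(t).
g'(t) = 0.72·97·t^-0.28. Setting 0.72·97·t^-0.28 = 97·t^0.72/(20+t) gives 0.72(20+t) = t, so 0.28·t = 0.72×20.
t* = 0.72×20/0.28 = 51.43 min.

51.4 min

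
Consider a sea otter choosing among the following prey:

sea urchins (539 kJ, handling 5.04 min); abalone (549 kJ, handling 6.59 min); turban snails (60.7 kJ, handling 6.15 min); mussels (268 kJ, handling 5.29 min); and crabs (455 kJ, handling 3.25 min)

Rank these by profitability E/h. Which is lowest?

In descending order of E/h:
crabs: 455/3.25 = 140 kJ/min
sea urchins: 539/5.04 = 107 kJ/min
abalone: 549/6.59 = 83.3 kJ/min
mussels: 268/5.29 = 50.7 kJ/min
turban snails: 60.7/6.15 = 9.87 kJ/min

turban snails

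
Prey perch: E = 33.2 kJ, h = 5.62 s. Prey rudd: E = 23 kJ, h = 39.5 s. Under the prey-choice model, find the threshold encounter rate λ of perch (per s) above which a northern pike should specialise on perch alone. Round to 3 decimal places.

0.019 per s

The zero-one rule: include rudd iff E₂/h₂ > λE₁/(1+λh₁). Equality gives the switch point.
λE₁h₂ = E₂ + λE₂h₁ ⇒ λ = E₂/(E₁h₂ − E₂h₁) = 23/(1311 − 129.3) = 0.01946 per s.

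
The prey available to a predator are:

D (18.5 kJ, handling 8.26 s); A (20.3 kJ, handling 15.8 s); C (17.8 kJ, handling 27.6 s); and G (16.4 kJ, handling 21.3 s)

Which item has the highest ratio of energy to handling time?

D

Profitability E/h (kJ/s): D = 18.5/8.26 = 2.24, A = 20.3/15.8 = 1.28, C = 17.8/27.6 = 0.645, G = 16.4/21.3 = 0.77.
Ranked: D > A > G > C.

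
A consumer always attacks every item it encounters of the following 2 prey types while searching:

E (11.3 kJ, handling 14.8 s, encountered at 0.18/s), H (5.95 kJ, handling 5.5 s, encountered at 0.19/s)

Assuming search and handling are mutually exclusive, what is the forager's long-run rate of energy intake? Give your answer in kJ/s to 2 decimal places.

R = (0.18×11.3 + 0.19×5.95) / (1 + 0.18×14.8 + 0.19×5.5) = 3.165/4.709 = 0.672 kJ/s.

0.67 kJ/s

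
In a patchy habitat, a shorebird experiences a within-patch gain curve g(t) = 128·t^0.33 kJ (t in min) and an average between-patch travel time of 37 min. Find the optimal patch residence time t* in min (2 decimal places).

Optimal t* satisfies g'(t*) = g(t*)/(T + t*).
g'(t) = 0.33·128·t^-0.67. Setting 0.33·128·t^-0.67 = 128·t^0.33/(37+t) gives 0.33(37+t) = t, so 0.67·t = 0.33×37.
t* = 0.33×37/0.67 = 18.22 min.

18.22 min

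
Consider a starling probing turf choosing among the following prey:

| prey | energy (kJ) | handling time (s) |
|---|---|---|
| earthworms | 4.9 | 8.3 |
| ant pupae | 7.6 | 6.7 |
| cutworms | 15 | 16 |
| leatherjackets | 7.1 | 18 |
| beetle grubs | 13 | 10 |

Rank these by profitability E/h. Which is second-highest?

ant pupae

Profitability E/h (kJ/s): earthworms = 4.9/8.3 = 0.59, ant pupae = 7.6/6.7 = 1.13, cutworms = 15/16 = 0.938, leatherjackets = 7.1/18 = 0.394, beetle grubs = 13/10 = 1.3.
Ranked: beetle grubs > ant pupae > cutworms > earthworms > leatherjackets.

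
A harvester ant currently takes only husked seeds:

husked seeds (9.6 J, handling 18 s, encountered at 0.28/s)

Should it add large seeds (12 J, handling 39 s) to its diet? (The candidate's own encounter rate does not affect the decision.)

On husked seeds alone, R = ΣλE/(1+Σλh) = 2.688/6.04 = 0.445 J/s.
large seeds: E/h = 12/39 = 0.3077 J/s.
0.3077 < 0.445, so adding large seeds would lower the average — exclude it.

No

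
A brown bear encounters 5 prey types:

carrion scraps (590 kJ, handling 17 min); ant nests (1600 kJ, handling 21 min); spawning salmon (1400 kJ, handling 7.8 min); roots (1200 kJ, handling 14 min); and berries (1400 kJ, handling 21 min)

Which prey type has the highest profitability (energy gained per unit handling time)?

In descending order of E/h:
spawning salmon: 1400/7.8 = 179 kJ/min
roots: 1200/14 = 85.7 kJ/min
ant nests: 1600/21 = 76.2 kJ/min
berries: 1400/21 = 66.7 kJ/min
carrion scraps: 590/17 = 34.7 kJ/min

spawning salmon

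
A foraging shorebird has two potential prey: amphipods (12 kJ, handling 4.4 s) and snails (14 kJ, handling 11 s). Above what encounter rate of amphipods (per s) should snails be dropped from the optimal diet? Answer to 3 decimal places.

0.199 per s

Drop snails once their profitability E₂/h₂ falls below the rate achievable on amphipods alone: E₂/h₂ = λE₁/(1 + λh₁).
Solve for λ: λE₁h₂ = E₂(1 + λh₁) → λ(E₁h₂ − E₂h₁) = E₂ → λ = E₂/(E₁h₂ − E₂h₁).
λ = 14/(12×11 − 14×4.4) = 14/70.4 = 0.1989 per s.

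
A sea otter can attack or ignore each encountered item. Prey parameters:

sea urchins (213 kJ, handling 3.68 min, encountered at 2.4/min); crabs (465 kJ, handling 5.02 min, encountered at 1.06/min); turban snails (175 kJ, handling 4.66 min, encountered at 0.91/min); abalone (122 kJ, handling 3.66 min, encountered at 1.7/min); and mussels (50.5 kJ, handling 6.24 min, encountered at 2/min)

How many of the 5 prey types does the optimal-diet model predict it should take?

Profitabilities (E/h, kJ/min): crabs 92.6, sea urchins 57.9, turban snails 37.6, abalone 33.3, mussels 8.09. Add prey in this order while the next type's profitability exceeds the intake rate on those already taken.
Rate on top 1: 77.98. sea urchins: 57.9 < 77.98 → exclude; stop.
Optimal diet: crabs — 1 of 5 types.

1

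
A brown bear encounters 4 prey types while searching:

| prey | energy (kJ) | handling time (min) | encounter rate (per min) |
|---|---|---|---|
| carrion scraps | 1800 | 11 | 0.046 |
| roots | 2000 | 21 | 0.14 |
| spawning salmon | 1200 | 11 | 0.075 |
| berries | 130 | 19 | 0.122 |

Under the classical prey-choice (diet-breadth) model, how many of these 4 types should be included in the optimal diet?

3

Rank by E/h (kJ/min): carrion scraps 164, spawning salmon 109, roots 95.2, berries 6.84. Include each in turn until the next type's E/h falls below the running intake rate.
Rate on top 1: 54.98. spawning salmon: 109 > 54.98 → include.
Rate on top 2: 74.13. roots: 95.2 > 74.13 → include.
Rate on top 3: 85.9. berries: 6.84 < 85.9 → exclude; stop.
Optimal diet: carrion scraps, spawning salmon, roots — 3 of 4 types.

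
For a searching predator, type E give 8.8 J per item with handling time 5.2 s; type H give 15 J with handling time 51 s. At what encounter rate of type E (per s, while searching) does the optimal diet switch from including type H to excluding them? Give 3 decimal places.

Drop type H once their profitability E₂/h₂ falls below the rate achievable on type E alone: E₂/h₂ = λE₁/(1 + λh₁).
Solve for λ: λE₁h₂ = E₂(1 + λh₁) → λ(E₁h₂ − E₂h₁) = E₂ → λ = E₂/(E₁h₂ − E₂h₁).
λ = 15/(8.8×51 − 15×5.2) = 15/370.8 = 0.04045 per s.

0.040 per s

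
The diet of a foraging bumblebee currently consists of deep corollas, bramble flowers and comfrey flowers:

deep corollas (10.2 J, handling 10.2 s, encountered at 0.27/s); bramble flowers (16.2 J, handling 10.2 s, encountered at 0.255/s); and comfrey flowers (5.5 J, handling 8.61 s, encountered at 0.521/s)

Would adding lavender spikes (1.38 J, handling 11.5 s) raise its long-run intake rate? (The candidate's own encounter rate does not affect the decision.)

On deep corollas, bramble flowers and comfrey flowers alone, R = ΣλE/(1+Σλh) = 9.751/10.84 = 0.8994 J/s.
lavender spikes: E/h = 1.38/11.5 = 0.12 J/s.
Since 0.12 < R, time spent handling lavender spikes is better spent searching.

No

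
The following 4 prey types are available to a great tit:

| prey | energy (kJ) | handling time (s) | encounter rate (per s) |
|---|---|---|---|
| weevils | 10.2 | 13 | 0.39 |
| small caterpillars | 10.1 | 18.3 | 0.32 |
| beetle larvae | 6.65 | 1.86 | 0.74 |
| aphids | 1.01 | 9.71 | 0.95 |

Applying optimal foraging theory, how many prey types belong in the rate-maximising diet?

1

Rank by E/h (kJ/s): beetle larvae 3.58, weevils 0.785, small caterpillars 0.552, aphids 0.104. Include each in turn until the next type's E/h falls below the running intake rate.
Rate on top 1: 2.071. weevils: 0.785 < 2.071 → exclude; stop.
Optimal diet: beetle larvae — 1 of 4 types.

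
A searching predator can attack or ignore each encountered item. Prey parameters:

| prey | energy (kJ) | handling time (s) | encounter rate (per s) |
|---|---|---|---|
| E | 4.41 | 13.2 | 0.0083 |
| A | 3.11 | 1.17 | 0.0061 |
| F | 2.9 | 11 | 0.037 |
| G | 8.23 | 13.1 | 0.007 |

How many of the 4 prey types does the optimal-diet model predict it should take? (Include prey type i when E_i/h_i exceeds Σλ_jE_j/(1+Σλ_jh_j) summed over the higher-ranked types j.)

Rank by E/h (kJ/s): A 2.66, G 0.628, E 0.334, F 0.264. Include each in turn until the next type's E/h falls below the running intake rate.
Rate on top 1: 0.01884. G: 0.628 > 0.01884 → include.
Rate on top 2: 0.06969. E: 0.334 > 0.06969 → include.
Rate on top 3: 0.09366. F: 0.264 > 0.09366 → include.
Optimal diet: A, G, E, F — 4 of 4 types.

4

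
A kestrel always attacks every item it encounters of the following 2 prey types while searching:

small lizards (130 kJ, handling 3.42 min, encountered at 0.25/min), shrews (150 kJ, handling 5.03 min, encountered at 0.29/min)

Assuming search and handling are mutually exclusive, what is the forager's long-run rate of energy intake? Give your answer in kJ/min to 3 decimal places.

22.935 kJ/min

R = Σλ_iE_i / (1 + Σλ_ih_i)
Numerator: 0.25×130 + 0.29×150 = 76
Denominator: 1 + 0.25×3.42 + 0.29×5.03 = 3.314
R = 76/3.314 = 22.94 kJ/min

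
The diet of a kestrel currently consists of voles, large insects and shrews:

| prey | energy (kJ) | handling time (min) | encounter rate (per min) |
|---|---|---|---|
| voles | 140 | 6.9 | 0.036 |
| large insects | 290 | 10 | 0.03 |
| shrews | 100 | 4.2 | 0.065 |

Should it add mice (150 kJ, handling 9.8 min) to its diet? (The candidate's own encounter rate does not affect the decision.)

Yes

On voles, large insects and shrews alone, R = ΣλE/(1+Σλh) = 20.24/1.821 = 11.11 kJ/min.
mice: E/h = 150/9.8 = 15.31 kJ/min.
Since 15.31 > R, including mice increases the long-run rate.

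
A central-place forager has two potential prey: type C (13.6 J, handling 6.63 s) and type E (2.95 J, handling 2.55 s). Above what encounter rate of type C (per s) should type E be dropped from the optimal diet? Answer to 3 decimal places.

At the threshold, the rate on type C alone equals the profitability of type E: λ·13.6/(1 + λ·6.63) = 2.95/2.55 = 1.157.
Rearranging, λ(13.6 − 1.157×6.63) = 1.157, so λ = 1.157/5.93 = 0.1951 per s.

0.195 per s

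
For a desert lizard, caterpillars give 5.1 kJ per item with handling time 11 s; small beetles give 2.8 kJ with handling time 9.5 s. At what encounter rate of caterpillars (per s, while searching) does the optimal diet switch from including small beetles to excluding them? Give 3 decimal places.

At the threshold, the rate on caterpillars alone equals the profitability of small beetles: λ·5.1/(1 + λ·11) = 2.8/9.5 = 0.2947.
Rearranging, λ(5.1 − 0.2947×11) = 0.2947, so λ = 0.2947/1.858 = 0.1586 per s.

0.159 per s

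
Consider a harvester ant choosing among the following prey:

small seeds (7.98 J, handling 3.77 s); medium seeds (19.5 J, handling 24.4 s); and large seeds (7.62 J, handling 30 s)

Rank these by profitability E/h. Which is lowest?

large seeds

Profitability E/h (J/s): small seeds = 7.98/3.77 = 2.12, medium seeds = 19.5/24.4 = 0.799, large seeds = 7.62/30 = 0.254.
Ranked: small seeds > medium seeds > large seeds.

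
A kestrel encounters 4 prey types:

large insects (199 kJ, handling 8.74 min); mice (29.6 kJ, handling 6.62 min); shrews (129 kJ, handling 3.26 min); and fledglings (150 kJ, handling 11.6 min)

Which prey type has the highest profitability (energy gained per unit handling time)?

In descending order of E/h:
shrews: 129/3.26 = 39.6 kJ/min
large insects: 199/8.74 = 22.8 kJ/min
fledglings: 150/11.6 = 12.9 kJ/min
mice: 29.6/6.62 = 4.47 kJ/min

shrews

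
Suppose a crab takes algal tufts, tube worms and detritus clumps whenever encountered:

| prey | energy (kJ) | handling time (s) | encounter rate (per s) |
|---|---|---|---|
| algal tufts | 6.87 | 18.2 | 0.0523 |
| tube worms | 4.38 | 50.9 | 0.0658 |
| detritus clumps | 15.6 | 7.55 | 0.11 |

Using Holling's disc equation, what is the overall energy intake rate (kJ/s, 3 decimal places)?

Energy encountered per unit search time: 0.0523×6.87 + 0.0658×4.38 + 0.11×15.6 = 2.364 kJ/s.
Handling time per unit search time: 0.0523×18.2 + 0.0658×50.9 + 0.11×7.55 = 5.132.
Rate = 2.364/(1 + 5.132) = 0.3855 kJ/s.

0.385 kJ/s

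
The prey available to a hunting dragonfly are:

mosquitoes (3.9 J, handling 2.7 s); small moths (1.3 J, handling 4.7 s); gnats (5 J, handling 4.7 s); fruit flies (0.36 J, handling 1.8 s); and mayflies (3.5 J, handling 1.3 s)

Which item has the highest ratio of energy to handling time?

mayflies

In descending order of E/h:
mayflies: 3.5/1.3 = 2.69 J/s
mosquitoes: 3.9/2.7 = 1.44 J/s
gnats: 5/4.7 = 1.06 J/s
small moths: 1.3/4.7 = 0.277 J/s
fruit flies: 0.36/1.8 = 0.2 J/s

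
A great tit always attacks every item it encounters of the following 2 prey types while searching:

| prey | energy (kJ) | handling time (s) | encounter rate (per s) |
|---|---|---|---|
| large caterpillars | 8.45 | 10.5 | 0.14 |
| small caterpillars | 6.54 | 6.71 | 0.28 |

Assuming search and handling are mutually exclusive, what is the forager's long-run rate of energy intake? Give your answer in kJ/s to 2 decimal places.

0.69 kJ/s

R = (0.14×8.45 + 0.28×6.54) / (1 + 0.14×10.5 + 0.28×6.71) = 3.014/4.349 = 0.6931 kJ/s.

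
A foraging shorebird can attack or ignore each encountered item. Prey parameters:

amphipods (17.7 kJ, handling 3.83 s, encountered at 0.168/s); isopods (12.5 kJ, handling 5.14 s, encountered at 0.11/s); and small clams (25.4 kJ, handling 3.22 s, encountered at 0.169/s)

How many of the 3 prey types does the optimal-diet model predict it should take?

2

Rank by E/h (kJ/s): small clams 7.89, amphipods 4.62, isopods 2.43. Include each in turn until the next type's E/h falls below the running intake rate.
Rate on top 1: 2.78. amphipods: 4.62 > 2.78 → include.
Rate on top 2: 3.322. isopods: 2.43 < 3.322 → exclude; stop.
Optimal diet: small clams, amphipods — 2 of 3 types.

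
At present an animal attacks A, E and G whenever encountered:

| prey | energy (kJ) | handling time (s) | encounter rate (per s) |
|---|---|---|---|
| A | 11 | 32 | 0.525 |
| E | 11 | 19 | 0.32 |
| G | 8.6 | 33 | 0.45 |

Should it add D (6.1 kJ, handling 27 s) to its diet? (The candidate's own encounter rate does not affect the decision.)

Current rate: (0.525×11 + 0.32×11 + 0.45×8.6)/(1 + 0.525×32 + 0.32×19 + 0.45×33) = 0.3399 kJ/s.
D: E/h = 6.1/27 = 0.2259 kJ/s.
Since 0.2259 < R, time spent handling D is better spent searching.

No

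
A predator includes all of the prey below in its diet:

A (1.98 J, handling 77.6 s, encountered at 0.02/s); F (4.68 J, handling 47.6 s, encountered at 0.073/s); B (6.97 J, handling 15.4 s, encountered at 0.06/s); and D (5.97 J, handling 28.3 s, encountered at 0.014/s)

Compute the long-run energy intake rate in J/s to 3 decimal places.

0.120 J/s

R = Σλ_iE_i / (1 + Σλ_ih_i)
Numerator: 0.02×1.98 + 0.073×4.68 + 0.06×6.97 + 0.014×5.97 = 0.883
Denominator: 1 + 0.02×77.6 + 0.073×47.6 + 0.06×15.4 + 0.014×28.3 = 7.347
R = 0.883/7.347 = 0.1202 J/s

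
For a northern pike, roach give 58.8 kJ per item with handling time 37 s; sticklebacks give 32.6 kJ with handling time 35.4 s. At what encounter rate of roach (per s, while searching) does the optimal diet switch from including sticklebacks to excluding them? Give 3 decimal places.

0.037 per s

At the threshold, the rate on roach alone equals the profitability of sticklebacks: λ·58.8/(1 + λ·37) = 32.6/35.4 = 0.9209.
Rearranging, λ(58.8 − 0.9209×37) = 0.9209, so λ = 0.9209/24.73 = 0.03724 per s.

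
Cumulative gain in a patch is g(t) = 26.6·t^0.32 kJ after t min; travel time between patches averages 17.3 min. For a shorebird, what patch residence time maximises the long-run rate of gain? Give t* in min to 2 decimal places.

8.14 min

By the marginal value theorem, leave when the instantaneous gain rate g'(t) equals the habitat-wide average g(t)/(T + t).
g'(t) = 0.32·26.6·t^-0.68. Setting 0.32·26.6·t^-0.68 = 26.6·t^0.32/(17.3+t) gives 0.32(17.3+t) = t, so 0.68·t = 0.32×17.3.
t* = 0.32×17.3/0.68 = 8.141 min.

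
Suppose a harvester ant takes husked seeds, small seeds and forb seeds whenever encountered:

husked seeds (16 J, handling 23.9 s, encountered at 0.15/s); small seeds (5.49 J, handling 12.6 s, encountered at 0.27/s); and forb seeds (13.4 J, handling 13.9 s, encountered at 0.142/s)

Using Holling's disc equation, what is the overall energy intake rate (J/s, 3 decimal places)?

0.581 J/s

R = Σλ_iE_i / (1 + Σλ_ih_i)
Numerator: 0.15×16 + 0.27×5.49 + 0.142×13.4 = 5.785
Denominator: 1 + 0.15×23.9 + 0.27×12.6 + 0.142×13.9 = 9.961
R = 5.785/9.961 = 0.5808 J/s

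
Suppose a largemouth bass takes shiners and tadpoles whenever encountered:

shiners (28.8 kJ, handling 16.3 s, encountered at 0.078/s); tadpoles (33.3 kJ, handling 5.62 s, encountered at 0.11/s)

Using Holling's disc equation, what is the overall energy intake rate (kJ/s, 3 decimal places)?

Energy encountered per unit search time: 0.078×28.8 + 0.11×33.3 = 5.909 kJ/s.
Handling time per unit search time: 0.078×16.3 + 0.11×5.62 = 1.89.
Rate = 5.909/(1 + 1.89) = 2.045 kJ/s.

2.045 kJ/s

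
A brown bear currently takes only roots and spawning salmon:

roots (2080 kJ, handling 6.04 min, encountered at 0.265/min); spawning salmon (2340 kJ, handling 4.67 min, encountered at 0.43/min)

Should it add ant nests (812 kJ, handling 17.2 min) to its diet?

Intake rate on the current diet: R = (0.265×2080 + 0.43×2340) / (1 + 0.265×6.04 + 0.43×4.67) = 1557/4.609 = 337.9 kJ/min.
ant nests: E/h = 812/17.2 = 47.21 kJ/min.
Since 47.21 < R, time spent handling ant nests is better spent searching.

No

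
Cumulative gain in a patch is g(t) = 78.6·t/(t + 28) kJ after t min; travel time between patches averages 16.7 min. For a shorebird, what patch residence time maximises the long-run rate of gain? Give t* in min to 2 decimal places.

21.62 min

By the marginal value theorem, leave when the instantaneous gain rate g'(t) equals the habitat-wide average g(t)/(T + t).
g'(t) = 78.6·28/(t + 28)². Setting 78.6·28/(t+28)² = 78.6t/[(t+28)(16.7+t)] gives 28(16.7+t) = t(t+28), so t² = 28×16.7 = 467.6.
t* = √467.6 = 21.62 min.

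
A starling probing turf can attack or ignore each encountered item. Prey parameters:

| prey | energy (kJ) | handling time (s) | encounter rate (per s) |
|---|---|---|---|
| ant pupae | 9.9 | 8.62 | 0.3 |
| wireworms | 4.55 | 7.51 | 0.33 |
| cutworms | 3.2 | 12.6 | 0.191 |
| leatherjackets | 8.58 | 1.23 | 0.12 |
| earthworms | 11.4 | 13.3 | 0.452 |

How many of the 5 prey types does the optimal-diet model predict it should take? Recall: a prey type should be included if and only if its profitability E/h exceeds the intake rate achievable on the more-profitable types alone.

Profitabilities (E/h, kJ/s): leatherjackets 6.98, ant pupae 1.15, earthworms 0.857, wireworms 0.606, cutworms 0.254. Add prey in this order while the next type's profitability exceeds the intake rate on those already taken.
Rate on top 1: 0.8972. ant pupae: 1.15 > 0.8972 → include.
Rate on top 2: 1.071. earthworms: 0.857 < 1.071 → exclude; stop.
Optimal diet: leatherjackets, ant pupae — 2 of 5 types.

2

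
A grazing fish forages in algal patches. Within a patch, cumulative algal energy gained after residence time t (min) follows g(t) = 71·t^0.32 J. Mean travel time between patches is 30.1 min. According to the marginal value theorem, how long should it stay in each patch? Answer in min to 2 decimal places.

14.16 min

Optimal t* satisfies g'(t*) = g(t*)/(T + t*).
g'(t) = 0.32·71·t^-0.68. Setting 0.32·71·t^-0.68 = 71·t^0.32/(30.1+t) gives 0.32(30.1+t) = t, so 0.68·t = 0.32×30.1.
t* = 0.32×30.1/0.68 = 14.16 min.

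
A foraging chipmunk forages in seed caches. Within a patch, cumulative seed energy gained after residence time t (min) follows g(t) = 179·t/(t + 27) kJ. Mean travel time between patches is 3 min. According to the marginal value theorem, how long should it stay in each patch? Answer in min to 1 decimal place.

9.0 min

Optimal t* satisfies g'(t*) = g(t*)/(T + t*).
g'(t) = 179·27/(t + 27)². Setting 179·27/(t+27)² = 179t/[(t+27)(3+t)] gives 27(3+t) = t(t+27), so t² = 27×3 = 81.
t* = √81 = 9 min.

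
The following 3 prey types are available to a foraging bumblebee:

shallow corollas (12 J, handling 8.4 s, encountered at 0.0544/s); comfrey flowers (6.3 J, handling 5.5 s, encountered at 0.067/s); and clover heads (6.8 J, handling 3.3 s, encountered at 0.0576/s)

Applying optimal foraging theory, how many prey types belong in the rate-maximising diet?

3

Rank by E/h (J/s): clover heads 2.06, shallow corollas 1.43, comfrey flowers 1.15. Include each in turn until the next type's E/h falls below the running intake rate.
Rate on top 1: 0.3291. shallow corollas: 1.43 > 0.3291 → include.
Rate on top 2: 0.6342. comfrey flowers: 1.15 > 0.6342 → include.
Optimal diet: clover heads, shallow corollas, comfrey flowers — 3 of 3 types.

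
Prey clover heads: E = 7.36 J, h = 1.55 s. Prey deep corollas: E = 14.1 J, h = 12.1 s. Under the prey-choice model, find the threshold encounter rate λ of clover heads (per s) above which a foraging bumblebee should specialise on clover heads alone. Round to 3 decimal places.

0.210 per s

Drop deep corollas once their profitability E₂/h₂ falls below the rate achievable on clover heads alone: E₂/h₂ = λE₁/(1 + λh₁).
Solve for λ: λE₁h₂ = E₂(1 + λh₁) → λ(E₁h₂ − E₂h₁) = E₂ → λ = E₂/(E₁h₂ − E₂h₁).
λ = 14.1/(7.36×12.1 − 14.1×1.55) = 14.1/67.2 = 0.2098 per s.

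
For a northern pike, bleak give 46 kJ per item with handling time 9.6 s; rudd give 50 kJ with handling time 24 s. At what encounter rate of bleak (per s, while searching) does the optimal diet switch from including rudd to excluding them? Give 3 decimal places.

0.080 per s

At the threshold, the rate on bleak alone equals the profitability of rudd: λ·46/(1 + λ·9.6) = 50/24 = 2.083.
Rearranging, λ(46 − 2.083×9.6) = 2.083, so λ = 2.083/26 = 0.08013 per s.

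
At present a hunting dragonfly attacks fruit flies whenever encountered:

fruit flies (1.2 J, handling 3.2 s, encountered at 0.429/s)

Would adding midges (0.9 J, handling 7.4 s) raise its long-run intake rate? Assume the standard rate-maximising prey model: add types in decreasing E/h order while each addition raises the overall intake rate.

No

Current rate: (0.429×1.2)/(1 + 0.429×3.2) = 0.217 J/s.
Profitability of midges: 0.9/7.4 = 0.1216 J/s.
Since 0.1216 < R, time spent handling midges is better spent searching.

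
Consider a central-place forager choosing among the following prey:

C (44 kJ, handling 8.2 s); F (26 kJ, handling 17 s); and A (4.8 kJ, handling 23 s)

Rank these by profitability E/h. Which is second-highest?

F

Profitability E/h (kJ/s): C = 44/8.2 = 5.37, F = 26/17 = 1.53, A = 4.8/23 = 0.209.
Ranked: C > F > A.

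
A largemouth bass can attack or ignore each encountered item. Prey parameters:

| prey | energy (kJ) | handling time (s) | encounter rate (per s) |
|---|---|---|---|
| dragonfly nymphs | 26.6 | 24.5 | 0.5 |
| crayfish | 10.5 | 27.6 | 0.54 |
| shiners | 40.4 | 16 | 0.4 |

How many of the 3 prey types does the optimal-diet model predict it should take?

Rank by E/h (kJ/s): shiners 2.52, dragonfly nymphs 1.09, crayfish 0.38. Include each in turn until the next type's E/h falls below the running intake rate.
Rate on top 1: 2.184. dragonfly nymphs: 1.09 < 2.184 → exclude; stop.
Optimal diet: shiners — 1 of 3 types.

1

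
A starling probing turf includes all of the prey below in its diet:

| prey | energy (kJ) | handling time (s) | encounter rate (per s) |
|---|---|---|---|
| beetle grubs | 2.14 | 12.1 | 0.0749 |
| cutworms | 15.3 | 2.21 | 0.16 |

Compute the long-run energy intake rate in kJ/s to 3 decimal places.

1.154 kJ/s

Energy encountered per unit search time: 0.0749×2.14 + 0.16×15.3 = 2.608 kJ/s.
Handling time per unit search time: 0.0749×12.1 + 0.16×2.21 = 1.26.
Rate = 2.608/(1 + 1.26) = 1.154 kJ/s.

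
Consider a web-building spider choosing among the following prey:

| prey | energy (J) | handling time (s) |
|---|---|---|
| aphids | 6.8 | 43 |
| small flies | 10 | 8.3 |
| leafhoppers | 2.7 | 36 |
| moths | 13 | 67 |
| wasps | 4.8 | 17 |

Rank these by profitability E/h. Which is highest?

small flies

Profitability E/h (J/s): aphids = 6.8/43 = 0.158, small flies = 10/8.3 = 1.2, leafhoppers = 2.7/36 = 0.075, moths = 13/67 = 0.194, wasps = 4.8/17 = 0.282.
Ranked: small flies > wasps > moths > aphids > leafhoppers.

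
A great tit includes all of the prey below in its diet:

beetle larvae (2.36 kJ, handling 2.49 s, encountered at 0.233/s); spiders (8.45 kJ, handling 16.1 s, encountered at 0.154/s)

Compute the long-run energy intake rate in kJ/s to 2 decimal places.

0.46 kJ/s

R = Σλ_iE_i / (1 + Σλ_ih_i)
Numerator: 0.233×2.36 + 0.154×8.45 = 1.851
Denominator: 1 + 0.233×2.49 + 0.154×16.1 = 4.06
R = 1.851/4.06 = 0.456 kJ/s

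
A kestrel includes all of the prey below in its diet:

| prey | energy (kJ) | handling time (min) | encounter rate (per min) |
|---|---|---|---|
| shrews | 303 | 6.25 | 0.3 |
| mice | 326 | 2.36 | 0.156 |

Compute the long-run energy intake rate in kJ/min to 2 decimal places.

R = Σλ_iE_i / (1 + Σλ_ih_i)
Numerator: 0.3×303 + 0.156×326 = 141.8
Denominator: 1 + 0.3×6.25 + 0.156×2.36 = 3.243
R = 141.8/3.243 = 43.71 kJ/min

43.71 kJ/min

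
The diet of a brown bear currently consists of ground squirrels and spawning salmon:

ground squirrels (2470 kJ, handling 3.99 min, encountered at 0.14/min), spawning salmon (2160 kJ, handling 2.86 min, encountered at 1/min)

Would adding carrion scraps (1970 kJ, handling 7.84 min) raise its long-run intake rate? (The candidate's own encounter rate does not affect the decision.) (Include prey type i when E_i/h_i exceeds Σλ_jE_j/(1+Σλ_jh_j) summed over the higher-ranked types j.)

No

Intake rate on the current diet: R = (0.14×2470 + 1×2160) / (1 + 0.14×3.99 + 1×2.86) = 2506/4.419 = 567.1 kJ/min.
Profitability of carrion scraps: 1970/7.84 = 251.3 kJ/min.
Since 251.3 < R, time spent handling carrion scraps is better spent searching.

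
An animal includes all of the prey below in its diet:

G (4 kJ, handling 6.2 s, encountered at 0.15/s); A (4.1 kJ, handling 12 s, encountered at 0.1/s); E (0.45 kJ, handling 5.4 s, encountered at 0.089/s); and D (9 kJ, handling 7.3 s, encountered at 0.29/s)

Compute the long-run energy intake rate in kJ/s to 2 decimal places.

0.64 kJ/s

R = Σλ_iE_i / (1 + Σλ_ih_i)
Numerator: 0.15×4 + 0.1×4.1 + 0.089×0.45 + 0.29×9 = 3.66
Denominator: 1 + 0.15×6.2 + 0.1×12 + 0.089×5.4 + 0.29×7.3 = 5.728
R = 3.66/5.728 = 0.639 kJ/s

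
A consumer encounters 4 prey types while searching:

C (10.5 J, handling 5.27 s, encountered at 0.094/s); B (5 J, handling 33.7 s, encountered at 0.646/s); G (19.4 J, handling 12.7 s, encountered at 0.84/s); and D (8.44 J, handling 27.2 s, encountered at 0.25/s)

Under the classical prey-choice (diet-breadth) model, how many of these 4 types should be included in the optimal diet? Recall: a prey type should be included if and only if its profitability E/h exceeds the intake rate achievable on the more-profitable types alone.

Rank by E/h (J/s): C 1.99, G 1.53, D 0.31, B 0.148. Include each in turn until the next type's E/h falls below the running intake rate.
Rate on top 1: 0.66. G: 1.53 > 0.66 → include.
Rate on top 2: 1.421. D: 0.31 < 1.421 → exclude; stop.
Optimal diet: C, G — 2 of 4 types.

2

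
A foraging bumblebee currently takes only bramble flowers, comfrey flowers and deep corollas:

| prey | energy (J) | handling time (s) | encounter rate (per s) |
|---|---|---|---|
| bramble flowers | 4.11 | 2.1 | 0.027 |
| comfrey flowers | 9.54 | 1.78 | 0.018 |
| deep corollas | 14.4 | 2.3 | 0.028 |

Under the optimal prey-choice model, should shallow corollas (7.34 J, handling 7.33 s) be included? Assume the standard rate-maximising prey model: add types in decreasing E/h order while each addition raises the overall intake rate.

Yes

Current rate: (0.027×4.11 + 0.018×9.54 + 0.028×14.4)/(1 + 0.027×2.1 + 0.018×1.78 + 0.028×2.3) = 0.5948 J/s.
shallow corollas: E/h = 7.34/7.33 = 1.001 J/s.
Since 1.001 > R, including shallow corollas increases the long-run rate.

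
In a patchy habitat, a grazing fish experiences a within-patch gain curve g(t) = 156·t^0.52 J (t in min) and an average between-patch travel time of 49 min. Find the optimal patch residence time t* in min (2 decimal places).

Optimal t* satisfies g'(t*) = g(t*)/(T + t*).
g'(t) = 0.52·156·t^-0.48. Setting 0.52·156·t^-0.48 = 156·t^0.52/(49+t) gives 0.52(49+t) = t, so 0.48·t = 0.52×49.
t* = 0.52×49/0.48 = 53.08 min.

53.08 min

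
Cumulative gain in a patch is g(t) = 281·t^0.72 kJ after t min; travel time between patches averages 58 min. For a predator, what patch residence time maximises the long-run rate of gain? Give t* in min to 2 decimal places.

149.14 min

By the marginal value theorem, leave when the instantaneous gain rate g'(t) equals the habitat-wide average g(t)/(T + t).
g'(t) = 0.72·281·t^-0.28. Setting 0.72·281·t^-0.28 = 281·t^0.72/(58+t) gives 0.72(58+t) = t, so 0.28·t = 0.72×58.
t* = 0.72×58/0.28 = 149.1 min.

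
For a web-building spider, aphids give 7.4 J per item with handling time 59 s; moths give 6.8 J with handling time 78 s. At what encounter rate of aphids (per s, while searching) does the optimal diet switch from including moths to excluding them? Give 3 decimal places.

0.039 per s

At the threshold, the rate on aphids alone equals the profitability of moths: λ·7.4/(1 + λ·59) = 6.8/78 = 0.08718.
Rearranging, λ(7.4 − 0.08718×59) = 0.08718, so λ = 0.08718/2.256 = 0.03864 per s.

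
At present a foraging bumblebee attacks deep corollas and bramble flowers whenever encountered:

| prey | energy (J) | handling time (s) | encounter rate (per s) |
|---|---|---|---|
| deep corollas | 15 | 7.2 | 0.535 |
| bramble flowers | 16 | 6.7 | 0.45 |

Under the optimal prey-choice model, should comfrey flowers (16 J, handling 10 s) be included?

No

On deep corollas and bramble flowers alone, R = ΣλE/(1+Σλh) = 15.23/7.867 = 1.935 J/s.
comfrey flowers: E/h = 16/10 = 1.6 J/s.
1.6 < 1.935, so adding comfrey flowers would lower the average — exclude it.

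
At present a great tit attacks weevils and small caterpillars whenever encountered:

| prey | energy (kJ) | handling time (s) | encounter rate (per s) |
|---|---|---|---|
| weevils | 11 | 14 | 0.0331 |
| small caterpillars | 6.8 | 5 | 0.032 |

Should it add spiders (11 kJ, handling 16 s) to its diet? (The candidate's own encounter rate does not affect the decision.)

On weevils and small caterpillars alone, R = ΣλE/(1+Σλh) = 0.5817/1.623 = 0.3583 kJ/s.
spiders: E/h = 11/16 = 0.6875 kJ/s.
Since 0.6875 > R, including spiders increases the long-run rate.

Yes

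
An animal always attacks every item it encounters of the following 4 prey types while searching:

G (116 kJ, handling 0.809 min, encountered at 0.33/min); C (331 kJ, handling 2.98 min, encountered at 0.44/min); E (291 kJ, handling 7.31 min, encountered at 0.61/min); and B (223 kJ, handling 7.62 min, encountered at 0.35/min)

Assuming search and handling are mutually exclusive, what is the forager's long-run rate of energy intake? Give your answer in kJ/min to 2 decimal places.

Energy encountered per unit search time: 0.33×116 + 0.44×331 + 0.61×291 + 0.35×223 = 439.5 kJ/min.
Handling time per unit search time: 0.33×0.809 + 0.44×2.98 + 0.61×7.31 + 0.35×7.62 = 8.704.
Rate = 439.5/(1 + 8.704) = 45.29 kJ/min.

45.29 kJ/min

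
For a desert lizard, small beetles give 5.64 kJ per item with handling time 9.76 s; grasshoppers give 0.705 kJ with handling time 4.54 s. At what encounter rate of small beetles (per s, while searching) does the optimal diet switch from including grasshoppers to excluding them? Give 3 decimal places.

At the threshold, the rate on small beetles alone equals the profitability of grasshoppers: λ·5.64/(1 + λ·9.76) = 0.705/4.54 = 0.1553.
Rearranging, λ(5.64 − 0.1553×9.76) = 0.1553, so λ = 0.1553/4.124 = 0.03765 per s.

0.038 per s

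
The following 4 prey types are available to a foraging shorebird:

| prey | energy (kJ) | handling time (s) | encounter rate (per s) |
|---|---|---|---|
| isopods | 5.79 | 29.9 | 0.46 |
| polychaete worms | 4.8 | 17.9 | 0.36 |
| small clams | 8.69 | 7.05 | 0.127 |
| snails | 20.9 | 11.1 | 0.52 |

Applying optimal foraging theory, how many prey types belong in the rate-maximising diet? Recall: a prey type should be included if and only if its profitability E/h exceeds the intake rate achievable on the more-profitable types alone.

1

Profitabilities (E/h, kJ/s): snails 1.88, small clams 1.23, polychaete worms 0.268, isopods 0.194. Add prey in this order while the next type's profitability exceeds the intake rate on those already taken.
Rate on top 1: 1.605. small clams: 1.23 < 1.605 → exclude; stop.
Optimal diet: snails — 1 of 4 types.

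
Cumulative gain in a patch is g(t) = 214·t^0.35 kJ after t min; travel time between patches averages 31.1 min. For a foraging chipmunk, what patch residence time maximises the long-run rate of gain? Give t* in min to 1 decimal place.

16.7 min

Optimal t* satisfies g'(t*) = g(t*)/(T + t*).
g'(t) = 0.35·214·t^-0.65. Setting 0.35·214·t^-0.65 = 214·t^0.35/(31.1+t) gives 0.35(31.1+t) = t, so 0.65·t = 0.35×31.1.
t* = 0.35×31.1/0.65 = 16.75 min.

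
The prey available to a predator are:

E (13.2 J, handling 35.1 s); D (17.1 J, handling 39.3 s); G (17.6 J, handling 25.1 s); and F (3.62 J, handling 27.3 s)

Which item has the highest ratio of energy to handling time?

G

Profitability E/h (J/s): E = 13.2/35.1 = 0.376, D = 17.1/39.3 = 0.435, G = 17.6/25.1 = 0.701, F = 3.62/27.3 = 0.133.
Ranked: G > D > E > F.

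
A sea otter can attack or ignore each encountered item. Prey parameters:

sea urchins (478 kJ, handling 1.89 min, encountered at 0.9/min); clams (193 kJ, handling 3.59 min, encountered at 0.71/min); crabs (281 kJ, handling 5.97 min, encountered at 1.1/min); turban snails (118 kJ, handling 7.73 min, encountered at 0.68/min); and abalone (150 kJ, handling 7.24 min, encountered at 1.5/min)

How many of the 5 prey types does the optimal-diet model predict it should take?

E/h in descending order: sea urchins 253, clams 53.8, crabs 47.1, abalone 20.7, turban snails 15.3 kJ/min. The optimal diet is the largest prefix of this list for which every included type satisfies E_i/h_i > R on the types above it.
Rate on top 1: 159.3. clams: 53.8 < 159.3 → exclude; stop.
Optimal diet: sea urchins — 1 of 5 types.

1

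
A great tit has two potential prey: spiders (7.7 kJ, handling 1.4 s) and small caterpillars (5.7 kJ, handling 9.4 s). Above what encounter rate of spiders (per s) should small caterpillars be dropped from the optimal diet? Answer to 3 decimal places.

0.089 per s

At the threshold, the rate on spiders alone equals the profitability of small caterpillars: λ·7.7/(1 + λ·1.4) = 5.7/9.4 = 0.6064.
Rearranging, λ(7.7 − 0.6064×1.4) = 0.6064, so λ = 0.6064/6.851 = 0.08851 per s.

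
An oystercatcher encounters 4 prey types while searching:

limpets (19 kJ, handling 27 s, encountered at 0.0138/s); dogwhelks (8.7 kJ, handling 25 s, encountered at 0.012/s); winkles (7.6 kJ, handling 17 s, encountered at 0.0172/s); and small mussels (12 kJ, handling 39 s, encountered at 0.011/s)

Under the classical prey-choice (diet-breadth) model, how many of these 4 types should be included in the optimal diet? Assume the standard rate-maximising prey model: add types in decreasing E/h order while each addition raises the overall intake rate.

4

E/h in descending order: limpets 0.704, winkles 0.447, dogwhelks 0.348, small mussels 0.308 kJ/s. The optimal diet is the largest prefix of this list for which every included type satisfies E_i/h_i > R on the types above it.
Rate on top 1: 0.191. winkles: 0.447 > 0.191 → include.
Rate on top 2: 0.236. dogwhelks: 0.348 > 0.236 → include.
Rate on top 3: 0.2531. small mussels: 0.308 > 0.2531 → include.
Optimal diet: limpets, winkles, dogwhelks, small mussels — 4 of 4 types.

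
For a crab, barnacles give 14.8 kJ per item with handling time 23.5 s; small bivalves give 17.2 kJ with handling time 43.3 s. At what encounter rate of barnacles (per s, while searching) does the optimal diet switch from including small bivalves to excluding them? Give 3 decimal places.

The zero-one rule: include small bivalves iff E₂/h₂ > λE₁/(1+λh₁). Equality gives the switch point.
λE₁h₂ = E₂ + λE₂h₁ ⇒ λ = E₂/(E₁h₂ − E₂h₁) = 17.2/(640.8 − 404.2) = 0.07268 per s.

0.073 per s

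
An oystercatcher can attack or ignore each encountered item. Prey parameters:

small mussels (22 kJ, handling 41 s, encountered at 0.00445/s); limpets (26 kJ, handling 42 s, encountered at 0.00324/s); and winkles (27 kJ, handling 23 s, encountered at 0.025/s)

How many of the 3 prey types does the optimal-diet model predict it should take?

3

Rank by E/h (kJ/s): winkles 1.17, limpets 0.619, small mussels 0.537. Include each in turn until the next type's E/h falls below the running intake rate.
Rate on top 1: 0.4286. limpets: 0.619 > 0.4286 → include.
Rate on top 2: 0.4437. small mussels: 0.537 > 0.4437 → include.
Optimal diet: winkles, limpets, small mussels — 3 of 3 types.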